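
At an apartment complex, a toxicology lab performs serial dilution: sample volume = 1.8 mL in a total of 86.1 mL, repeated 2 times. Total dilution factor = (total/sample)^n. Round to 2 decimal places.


Dilution factor calculation:
Single dilution = V_total / V_sample = 86.1 / 1.8 ≈ 47.833333
Number of dilutions = 2
Total DF = (86.1 / 1.8)^2 (full precision, rounded at the end) = 2288.03

2288.03


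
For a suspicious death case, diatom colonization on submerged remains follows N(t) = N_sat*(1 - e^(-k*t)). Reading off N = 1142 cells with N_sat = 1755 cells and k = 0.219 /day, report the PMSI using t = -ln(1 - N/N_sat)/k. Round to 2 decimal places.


PMSI from diatom colonization curve:
N / N_sat = 1142 / 1755 = 0.650712
1 - N/N_sat = 0.349288
ln(1 - N/N_sat) = -1.051858
t = -ln(1 - N/N_sat) / k = -(-1.051858) / 0.219 = 4.80 days

4.80


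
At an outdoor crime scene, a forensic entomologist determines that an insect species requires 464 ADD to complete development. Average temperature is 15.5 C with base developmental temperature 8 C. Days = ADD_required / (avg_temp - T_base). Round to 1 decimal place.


Insect development time:
Effective temperature = avg_temp - T_base = 15.5 - 8 = 7.5 C
Days = ADD / effective_temp = 464 / 7.5 = 61.9 days

61.9


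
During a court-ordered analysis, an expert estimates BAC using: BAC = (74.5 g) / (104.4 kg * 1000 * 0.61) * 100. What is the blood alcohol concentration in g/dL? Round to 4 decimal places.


Applying the Widmark formula:
BAC = (dose_g / (body_wt * 1000 * r)) * 100
Denominator = 104.4 * 1000 * 0.61 = 63684
BAC = (74.5 / 63684) * 100
BAC = 0.1170 g/dL

0.1170


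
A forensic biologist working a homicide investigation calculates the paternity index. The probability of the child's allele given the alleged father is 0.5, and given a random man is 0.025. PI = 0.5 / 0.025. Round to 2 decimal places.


Paternity Index calculation:
PI = P(allele|father) / P(allele|random)
PI = 0.5 / 0.025
PI = 20.00

20.00


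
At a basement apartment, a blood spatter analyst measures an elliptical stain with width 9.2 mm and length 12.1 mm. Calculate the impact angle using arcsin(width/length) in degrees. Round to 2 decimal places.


Blood spatter impact angle calculation:
width / length = 9.2 / 12.1 = 0.760331
angle = arcsin(0.760331)
angle = 49.49 degrees

49.49


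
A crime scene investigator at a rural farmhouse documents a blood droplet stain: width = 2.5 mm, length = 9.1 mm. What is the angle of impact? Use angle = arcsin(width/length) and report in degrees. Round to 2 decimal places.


Blood spatter impact angle calculation:
width / length = 2.5 / 9.1 = 0.274725
angle = arcsin(0.274725)
angle = 15.95 degrees

15.95


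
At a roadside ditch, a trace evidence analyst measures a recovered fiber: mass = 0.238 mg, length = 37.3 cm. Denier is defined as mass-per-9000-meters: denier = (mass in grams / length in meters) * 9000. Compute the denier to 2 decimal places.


Denier calculation:
Mass in grams = 0.238 mg / 1000 = 0.000238 g
Length in meters = 37.3 cm / 100 = 0.373 m
Linear density = mass / length = 0.000238 / 0.373 = 0.00063807 g/m
Denier = (g/m) * 9000 = 0.00063807 * 9000 = 5.74

5.74


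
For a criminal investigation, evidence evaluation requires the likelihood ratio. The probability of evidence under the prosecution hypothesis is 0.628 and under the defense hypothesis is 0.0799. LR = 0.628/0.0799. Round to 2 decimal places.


Likelihood ratio calculation:
LR = P(E|Hp) / P(E|Hd)
LR = 0.628 / 0.0799
LR = 7.86

7.86


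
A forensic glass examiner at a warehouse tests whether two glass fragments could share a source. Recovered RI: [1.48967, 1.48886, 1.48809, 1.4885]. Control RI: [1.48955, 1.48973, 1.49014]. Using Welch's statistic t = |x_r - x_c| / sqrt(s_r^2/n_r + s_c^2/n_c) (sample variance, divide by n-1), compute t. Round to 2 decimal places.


Welch's t-criterion for glass RI comparison:
Recovered mean = sum / n_r = 5.95512 / 4 = 1.48878
Control mean = sum / n_c = 4.46942 / 3 = 1.4898067
Recovered sample variance s_r^2 = 4.51e-07
Control sample variance s_c^2 = 9.14333e-08
Welch SE (unpooled) = sqrt(s_r^2/n_r + s_c^2/n_c) = sqrt(1.1275e-07 + 3.04778e-08) = sqrt(1.43228e-07) = 0.000378455
|mean_r - mean_c| = 0.00102667
t = 0.00102667 / 0.000378455 = 2.71

2.71


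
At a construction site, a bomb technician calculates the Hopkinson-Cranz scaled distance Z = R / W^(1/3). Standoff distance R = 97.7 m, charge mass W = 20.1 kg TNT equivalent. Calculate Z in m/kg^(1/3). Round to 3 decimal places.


Scaled distance calculation:
W^(1/3) = 20.1^(1/3) = 2.718934
Z = R / W^(1/3) = 97.7 / 2.718934
Z = 35.933 m/kg^(1/3)

35.933


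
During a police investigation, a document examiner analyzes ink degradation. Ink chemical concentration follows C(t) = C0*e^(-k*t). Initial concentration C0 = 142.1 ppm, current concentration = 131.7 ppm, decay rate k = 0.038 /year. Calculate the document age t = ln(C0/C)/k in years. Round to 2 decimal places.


Document age estimation:
C0/C = 142.1 / 131.7 = 1.078967
ln(C0/C) = 0.076004
t = 0.076004 / 0.038 = 2.00 years

2.00


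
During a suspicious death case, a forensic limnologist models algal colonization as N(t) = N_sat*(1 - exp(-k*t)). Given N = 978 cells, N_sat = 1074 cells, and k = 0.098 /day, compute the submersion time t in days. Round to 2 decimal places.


PMSI from diatom colonization curve:
N / N_sat = 978 / 1074 = 0.910615
1 - N/N_sat = 0.089385
ln(1 - N/N_sat) = -2.414802
t = -ln(1 - N/N_sat) / k = -(-2.414802) / 0.098 = 24.64 days

24.64


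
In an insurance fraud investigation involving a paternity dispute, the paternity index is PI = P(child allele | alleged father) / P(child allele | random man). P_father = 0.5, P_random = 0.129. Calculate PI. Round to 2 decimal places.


Paternity Index calculation:
PI = P(allele|father) / P(allele|random)
PI = 0.5 / 0.129
PI = 3.88

3.88


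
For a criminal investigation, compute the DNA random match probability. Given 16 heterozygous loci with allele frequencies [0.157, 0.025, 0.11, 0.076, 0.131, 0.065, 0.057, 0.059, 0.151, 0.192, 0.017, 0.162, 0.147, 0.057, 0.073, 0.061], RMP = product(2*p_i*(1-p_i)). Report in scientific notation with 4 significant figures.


Computing RMP for 16 loci:
Locus 1: 2 * 0.157 * 0.843 = 0.264702
Locus 2: 2 * 0.025 * 0.975 = 0.04875
Locus 3: 2 * 0.11 * 0.89 = 0.1958
Locus 4: 2 * 0.076 * 0.924 = 0.140448
Locus 5: 2 * 0.131 * 0.869 = 0.227678
Locus 6: 2 * 0.065 * 0.935 = 0.12155
Locus 7: 2 * 0.057 * 0.943 = 0.107502
Locus 8: 2 * 0.059 * 0.941 = 0.111038
Locus 9: 2 * 0.151 * 0.849 = 0.256398
Locus 10: 2 * 0.192 * 0.808 = 0.310272
Locus 11: 2 * 0.017 * 0.983 = 0.033422
Locus 12: 2 * 0.162 * 0.838 = 0.271512
Locus 13: 2 * 0.147 * 0.853 = 0.250782
Locus 14: 2 * 0.057 * 0.943 = 0.107502
Locus 15: 2 * 0.073 * 0.927 = 0.135342
Locus 16: 2 * 0.061 * 0.939 = 0.114558
RMP = 3.537e-14

3.537e-14


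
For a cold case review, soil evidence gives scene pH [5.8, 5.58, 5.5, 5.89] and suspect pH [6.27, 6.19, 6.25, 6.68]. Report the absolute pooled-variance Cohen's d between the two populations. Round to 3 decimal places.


Pooled-variance Cohen's d for soil pH comparison:
Scene mean = 22.77 / 4 = 5.6925
Suspect mean = 25.39 / 4 = 6.3475
Scene sample variance s_s^2 = 0.033425
Suspect sample variance s_c^2 = 0.050292
Pooled variance = ((n_s-1)*s_s^2 + (n_c-1)*s_c^2) / (n_s + n_c - 2) = 0.041858
Pooled SD = sqrt(0.041858) = 0.204592
Mean difference = -0.655
|d| = |-0.655| / 0.204592 = 3.201

3.201


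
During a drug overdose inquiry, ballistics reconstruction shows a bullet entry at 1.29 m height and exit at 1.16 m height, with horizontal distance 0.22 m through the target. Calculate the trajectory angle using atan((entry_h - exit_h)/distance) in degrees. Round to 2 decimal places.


Bullet trajectory angle:
Height difference = 1.29 - 1.16 = 0.13 m
angle = atan(0.13 / 0.22)
angle = atan(0.590909)
angle = 30.58 degrees

30.58


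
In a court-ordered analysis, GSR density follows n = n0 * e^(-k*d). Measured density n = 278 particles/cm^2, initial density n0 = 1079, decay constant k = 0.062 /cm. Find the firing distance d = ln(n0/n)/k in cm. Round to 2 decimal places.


GSR distance calculation:
n0/n = 1079 / 278 = 3.881295
ln(n0/n) = 1.356169
d = 1.356169 / 0.062 = 21.87 cm

21.87


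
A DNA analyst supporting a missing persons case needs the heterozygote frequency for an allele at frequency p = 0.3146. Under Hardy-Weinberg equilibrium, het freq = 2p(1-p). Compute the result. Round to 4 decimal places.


Hardy-Weinberg heterozygote frequency:
q = 1 - p = 1 - 0.3146 = 0.6854
2pq = 2 * 0.3146 * 0.6854 = 0.4313

0.4313


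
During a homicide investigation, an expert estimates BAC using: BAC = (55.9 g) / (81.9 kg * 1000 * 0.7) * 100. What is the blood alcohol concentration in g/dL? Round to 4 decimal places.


Applying the Widmark formula:
BAC = (dose_g / (body_wt * 1000 * r)) * 100
Denominator = 81.9 * 1000 * 0.7 = 57330
BAC = (55.9 / 57330) * 100
BAC = 0.0975 g/dL

0.0975


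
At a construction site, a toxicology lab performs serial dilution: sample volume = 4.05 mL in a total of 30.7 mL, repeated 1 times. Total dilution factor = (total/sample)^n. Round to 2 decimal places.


Dilution factor calculation:
Single dilution = V_total / V_sample = 30.7 / 4.05 ≈ 7.580247
Number of dilutions = 1
Total DF = (30.7 / 4.05)^1 (full precision, rounded at the end) = 7.58

7.58


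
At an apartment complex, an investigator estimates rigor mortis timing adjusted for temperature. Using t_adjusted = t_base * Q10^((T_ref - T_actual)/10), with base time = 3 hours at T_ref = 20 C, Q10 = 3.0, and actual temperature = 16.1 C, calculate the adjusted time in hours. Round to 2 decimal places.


Rigor mortis time adjustment:
Exponent = (T_ref - T_actual) / 10 = (20 - 16.1) / 10 = 0.39
Q10 factor = 3.0^0.39 = 1.53489
t_adjusted = 3 * 1.53489 = 4.60 hours

4.60


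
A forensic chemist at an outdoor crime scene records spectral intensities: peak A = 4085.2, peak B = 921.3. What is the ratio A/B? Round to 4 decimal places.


Spectral peak ratio:
Peak A = 4085.2 counts
Peak B = 921.3 counts
Ratio = 4085.2 / 921.3 = 4.4342

4.4342


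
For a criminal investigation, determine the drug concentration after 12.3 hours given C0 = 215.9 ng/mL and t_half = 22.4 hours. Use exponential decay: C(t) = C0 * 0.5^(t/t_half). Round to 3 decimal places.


Drug concentration decay:
Number of half-lives = t / t_half = 12.3 / 22.4 = 0.549107
Decay factor = 0.5^0.549107 = 0.68344304
C(t) = 215.9 * 0.68344304 = 147.555 ng/mL

147.555


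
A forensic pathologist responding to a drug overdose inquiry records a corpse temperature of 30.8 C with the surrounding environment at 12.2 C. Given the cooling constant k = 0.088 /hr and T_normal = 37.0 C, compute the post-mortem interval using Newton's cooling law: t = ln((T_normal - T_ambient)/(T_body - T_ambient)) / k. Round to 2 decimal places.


Using Newton's law of cooling:
t = ln((T_normal - T_ambient) / (T_body - T_ambient)) / k
T_normal - T_ambient = 24.8
T_body - T_ambient = 18.6
Ratio = 1.333333
ln(ratio) = 0.287682
t = 0.287682 / 0.088 = 3.27 hours

3.27


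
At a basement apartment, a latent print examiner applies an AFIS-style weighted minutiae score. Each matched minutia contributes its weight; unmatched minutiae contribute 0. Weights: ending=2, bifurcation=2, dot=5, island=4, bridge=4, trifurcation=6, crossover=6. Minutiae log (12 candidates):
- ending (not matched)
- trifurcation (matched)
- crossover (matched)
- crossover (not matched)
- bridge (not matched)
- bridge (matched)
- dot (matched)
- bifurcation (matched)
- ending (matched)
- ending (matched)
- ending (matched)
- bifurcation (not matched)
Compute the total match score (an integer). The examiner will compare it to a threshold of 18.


Weighted minutiae match score:
  ending: not matched, +0
  trifurcation: matched, +6 (running total 6)
  crossover: matched, +6 (running total 12)
  crossover: not matched, +0
  bridge: not matched, +0
  bridge: matched, +4 (running total 16)
  dot: matched, +5 (running total 21)
  bifurcation: matched, +2 (running total 23)
  ending: matched, +2 (running total 25)
  ending: matched, +2 (running total 27)
  ending: matched, +2 (running total 29)
  bifurcation: not matched, +0
Total score = 29
Threshold = 18; verdict = identification

29


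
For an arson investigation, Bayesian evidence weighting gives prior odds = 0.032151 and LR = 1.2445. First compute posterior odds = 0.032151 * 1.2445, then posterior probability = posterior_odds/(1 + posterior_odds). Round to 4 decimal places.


Bayesian evidence evaluation:
Posterior odds = prior_odds * LR = 0.032151 * 1.2445 = 0.04001192
Posterior probability = posterior_odds / (1 + posterior_odds)
= 0.04001192 / (1 + 0.04001192)
= 0.04001192 / 1.04001192
= 0.0385

0.0385


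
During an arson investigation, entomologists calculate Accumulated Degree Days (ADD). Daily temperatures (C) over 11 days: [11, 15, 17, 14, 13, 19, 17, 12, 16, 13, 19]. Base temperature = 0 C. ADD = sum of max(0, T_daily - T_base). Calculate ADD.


Computing ADD day by day:
Day 1: max(0, 11 - 0) = 11
Day 2: max(0, 15 - 0) = 15
Day 3: max(0, 17 - 0) = 17
Day 4: max(0, 14 - 0) = 14
Day 5: max(0, 13 - 0) = 13
Day 6: max(0, 19 - 0) = 19
Day 7: max(0, 17 - 0) = 17
Day 8: max(0, 12 - 0) = 12
Day 9: max(0, 16 - 0) = 16
Day 10: max(0, 13 - 0) = 13
Day 11: max(0, 19 - 0) = 19
Total ADD = 166

166


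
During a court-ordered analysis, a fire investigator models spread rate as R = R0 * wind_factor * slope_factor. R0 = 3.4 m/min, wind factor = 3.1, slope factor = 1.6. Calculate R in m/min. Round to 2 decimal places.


Fire spread rate calculation:
R = R0 * wind_factor * slope_factor
= 3.4 * 3.1 * 1.6
= 10.54 * 1.6
= 16.86 m/min

16.86


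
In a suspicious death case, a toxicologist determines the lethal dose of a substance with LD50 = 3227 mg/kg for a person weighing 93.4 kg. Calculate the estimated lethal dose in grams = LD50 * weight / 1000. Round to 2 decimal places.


Lethal dose calculation:
Lethal dose = LD50 * body_weight / 1000
= 3227 * 93.4 / 1000
= 301401.8 / 1000
= 301.40 g

301.40


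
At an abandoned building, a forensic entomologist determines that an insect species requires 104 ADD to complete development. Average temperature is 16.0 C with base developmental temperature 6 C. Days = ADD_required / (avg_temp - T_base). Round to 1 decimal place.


Insect development time:
Effective temperature = avg_temp - T_base = 16.0 - 6 = 10.0 C
Days = ADD / effective_temp = 104 / 10.0 = 10.4 days

10.4


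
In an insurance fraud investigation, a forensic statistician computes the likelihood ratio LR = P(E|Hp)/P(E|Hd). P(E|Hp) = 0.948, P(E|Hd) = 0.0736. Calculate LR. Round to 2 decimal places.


Likelihood ratio calculation:
LR = P(E|Hp) / P(E|Hd)
LR = 0.948 / 0.0736
LR = 12.88

12.88


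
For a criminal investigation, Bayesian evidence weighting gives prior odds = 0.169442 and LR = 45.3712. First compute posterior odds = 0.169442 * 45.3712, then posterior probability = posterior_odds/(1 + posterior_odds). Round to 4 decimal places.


Bayesian evidence evaluation:
Posterior odds = prior_odds * LR = 0.169442 * 45.3712 = 7.687787
Posterior probability = posterior_odds / (1 + posterior_odds)
= 7.687787 / (1 + 7.687787)
= 7.687787 / 8.687787
= 0.8849

0.8849


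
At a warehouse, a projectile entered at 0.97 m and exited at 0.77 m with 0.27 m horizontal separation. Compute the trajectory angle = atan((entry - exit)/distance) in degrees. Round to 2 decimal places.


Bullet trajectory angle:
Height difference = 0.97 - 0.77 = 0.2 m
angle = atan(0.2 / 0.27)
angle = atan(0.740741)
angle = 36.53 degrees

36.53


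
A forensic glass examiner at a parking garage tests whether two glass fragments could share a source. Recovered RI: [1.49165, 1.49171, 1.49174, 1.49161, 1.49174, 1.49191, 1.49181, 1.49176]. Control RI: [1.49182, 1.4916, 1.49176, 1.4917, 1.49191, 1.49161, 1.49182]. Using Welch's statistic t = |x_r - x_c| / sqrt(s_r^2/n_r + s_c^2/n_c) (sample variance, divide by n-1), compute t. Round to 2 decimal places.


Welch's t-criterion for glass RI comparison:
Recovered mean = sum / n_r = 11.93393 / 8 = 1.4917413
Control mean = sum / n_c = 10.44222 / 7 = 1.4917457
Recovered sample variance s_r^2 = 8.58393e-09
Control sample variance s_c^2 = 1.33286e-08
Welch SE (unpooled) = sqrt(s_r^2/n_r + s_c^2/n_c) = sqrt(1.07299e-09 + 1.90408e-09) = sqrt(2.97707e-09) = 5.45625e-05
|mean_r - mean_c| = 4.46429e-06
t = 4.46429e-06 / 5.45625e-05 = 0.08

0.08


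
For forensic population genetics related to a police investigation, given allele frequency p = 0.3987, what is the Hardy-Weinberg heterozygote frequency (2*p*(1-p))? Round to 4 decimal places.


Hardy-Weinberg heterozygote frequency:
q = 1 - p = 1 - 0.3987 = 0.6013
2pq = 2 * 0.3987 * 0.6013 = 0.4795

0.4795


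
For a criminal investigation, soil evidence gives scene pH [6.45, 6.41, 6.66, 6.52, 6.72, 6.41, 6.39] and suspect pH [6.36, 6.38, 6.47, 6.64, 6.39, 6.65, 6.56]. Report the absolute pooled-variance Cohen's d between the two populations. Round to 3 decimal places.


Pooled-variance Cohen's d for soil pH comparison:
Scene mean = 45.56 / 7 = 6.508571
Suspect mean = 45.45 / 7 = 6.492857
Scene sample variance s_s^2 = 0.017448
Suspect sample variance s_c^2 = 0.01539
Pooled variance = ((n_s-1)*s_s^2 + (n_c-1)*s_c^2) / (n_s + n_c - 2) = 0.016419
Pooled SD = sqrt(0.016419) = 0.128137
Mean difference = 0.015714
|d| = |0.015714| / 0.128137 = 0.123

0.123


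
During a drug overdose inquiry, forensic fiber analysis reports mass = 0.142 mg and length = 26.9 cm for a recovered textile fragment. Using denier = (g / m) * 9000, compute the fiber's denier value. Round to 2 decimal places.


Denier calculation:
Mass in grams = 0.142 mg / 1000 = 0.000142 g
Length in meters = 26.9 cm / 100 = 0.269 m
Linear density = mass / length = 0.000142 / 0.269 = 0.00052788 g/m
Denier = (g/m) * 9000 = 0.00052788 * 9000 = 4.75

4.75


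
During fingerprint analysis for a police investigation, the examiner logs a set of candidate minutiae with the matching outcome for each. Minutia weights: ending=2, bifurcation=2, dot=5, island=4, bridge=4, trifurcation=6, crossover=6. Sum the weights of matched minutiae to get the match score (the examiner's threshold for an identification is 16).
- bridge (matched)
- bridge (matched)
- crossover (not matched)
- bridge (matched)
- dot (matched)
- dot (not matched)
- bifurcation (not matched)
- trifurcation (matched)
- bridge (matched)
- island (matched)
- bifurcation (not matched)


Weighted minutiae match score:
  bridge: matched, +4 (running total 4)
  bridge: matched, +4 (running total 8)
  crossover: not matched, +0
  bridge: matched, +4 (running total 12)
  dot: matched, +5 (running total 17)
  dot: not matched, +0
  bifurcation: not matched, +0
  trifurcation: matched, +6 (running total 23)
  bridge: matched, +4 (running total 27)
  island: matched, +4 (running total 31)
  bifurcation: not matched, +0
Total score = 31
Threshold = 16; verdict = identification

31


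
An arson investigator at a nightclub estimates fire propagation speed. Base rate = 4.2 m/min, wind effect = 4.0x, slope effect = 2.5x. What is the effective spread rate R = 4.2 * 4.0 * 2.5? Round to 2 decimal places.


Fire spread rate calculation:
R = R0 * wind_factor * slope_factor
= 4.2 * 4.0 * 2.5
= 16.8 * 2.5
= 42.00 m/min

42.00


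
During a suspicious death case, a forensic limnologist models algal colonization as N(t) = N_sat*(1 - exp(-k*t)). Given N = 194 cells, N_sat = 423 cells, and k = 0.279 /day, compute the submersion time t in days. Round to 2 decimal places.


PMSI from diatom colonization curve:
N / N_sat = 194 / 423 = 0.458629
1 - N/N_sat = 0.541371
ln(1 - N/N_sat) = -0.61365
t = -ln(1 - N/N_sat) / k = -(-0.61365) / 0.279 = 2.20 days

2.20


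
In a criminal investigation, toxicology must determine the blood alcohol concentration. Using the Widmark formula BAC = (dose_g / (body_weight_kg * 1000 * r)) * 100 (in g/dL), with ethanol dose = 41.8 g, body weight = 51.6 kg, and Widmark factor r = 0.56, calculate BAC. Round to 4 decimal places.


Applying the Widmark formula:
BAC = (dose_g / (body_wt * 1000 * r)) * 100
Denominator = 51.6 * 1000 * 0.56 = 28896
BAC = (41.8 / 28896) * 100
BAC = 0.1447 g/dL

0.1447


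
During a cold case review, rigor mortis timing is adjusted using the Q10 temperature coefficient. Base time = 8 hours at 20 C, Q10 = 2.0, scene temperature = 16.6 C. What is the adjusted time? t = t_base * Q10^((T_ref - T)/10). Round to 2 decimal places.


Rigor mortis time adjustment:
Exponent = (T_ref - T_actual) / 10 = (20 - 16.6) / 10 = 0.34
Q10 factor = 2.0^0.34 = 1.26576
t_adjusted = 8 * 1.26576 = 10.13 hours

10.13


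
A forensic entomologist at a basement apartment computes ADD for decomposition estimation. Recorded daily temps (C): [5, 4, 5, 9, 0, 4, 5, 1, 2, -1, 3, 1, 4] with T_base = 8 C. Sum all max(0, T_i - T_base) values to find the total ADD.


Computing ADD day by day:
Day 1: max(0, 5 - 8) = 0
Day 2: max(0, 4 - 8) = 0
Day 3: max(0, 5 - 8) = 0
Day 4: max(0, 9 - 8) = 1
Day 5: max(0, 0 - 8) = 0
Day 6: max(0, 4 - 8) = 0
Day 7: max(0, 5 - 8) = 0
Day 8: max(0, 1 - 8) = 0
Day 9: max(0, 2 - 8) = 0
Day 10: max(0, -1 - 8) = 0
Day 11: max(0, 3 - 8) = 0
Day 12: max(0, 1 - 8) = 0
Day 13: max(0, 4 - 8) = 0
Total ADD = 1

1


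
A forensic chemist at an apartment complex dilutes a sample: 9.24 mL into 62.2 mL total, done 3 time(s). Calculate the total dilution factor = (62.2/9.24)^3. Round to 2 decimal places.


Dilution factor calculation:
Single dilution = V_total / V_sample = 62.2 / 9.24 ≈ 6.731602
Number of dilutions = 3
Total DF = (62.2 / 9.24)^3 (full precision, rounded at the end) = 305.04

305.04


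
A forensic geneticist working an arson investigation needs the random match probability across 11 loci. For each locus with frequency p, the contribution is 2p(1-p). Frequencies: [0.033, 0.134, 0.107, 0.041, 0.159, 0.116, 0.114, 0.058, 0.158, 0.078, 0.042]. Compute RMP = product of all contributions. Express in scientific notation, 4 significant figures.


Computing RMP for 11 loci:
Locus 1: 2 * 0.033 * 0.967 = 0.063822
Locus 2: 2 * 0.134 * 0.866 = 0.232088
Locus 3: 2 * 0.107 * 0.893 = 0.191102
Locus 4: 2 * 0.041 * 0.959 = 0.078638
Locus 5: 2 * 0.159 * 0.841 = 0.267438
Locus 6: 2 * 0.116 * 0.884 = 0.205088
Locus 7: 2 * 0.114 * 0.886 = 0.202008
Locus 8: 2 * 0.058 * 0.942 = 0.109272
Locus 9: 2 * 0.158 * 0.842 = 0.266072
Locus 10: 2 * 0.078 * 0.922 = 0.143832
Locus 11: 2 * 0.042 * 0.958 = 0.080472
RMP = 8.300e-10

8.300e-10


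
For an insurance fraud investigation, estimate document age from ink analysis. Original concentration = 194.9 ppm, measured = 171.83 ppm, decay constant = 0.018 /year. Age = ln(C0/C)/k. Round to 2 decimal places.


Document age estimation:
C0/C = 194.9 / 171.83 = 1.134261
ln(C0/C) = 0.125981
t = 0.125981 / 0.018 = 7.00 years

7.00


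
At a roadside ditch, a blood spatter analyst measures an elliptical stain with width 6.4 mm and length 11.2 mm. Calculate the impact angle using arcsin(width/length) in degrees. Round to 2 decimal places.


Blood spatter impact angle calculation:
width / length = 6.4 / 11.2 = 0.571429
angle = arcsin(0.571429)
angle = 34.85 degrees

34.85


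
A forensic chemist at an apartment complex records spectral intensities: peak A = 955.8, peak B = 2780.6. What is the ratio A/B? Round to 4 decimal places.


Spectral peak ratio:
Peak A = 955.8 counts
Peak B = 2780.6 counts
Ratio = 955.8 / 2780.6 = 0.3437

0.3437


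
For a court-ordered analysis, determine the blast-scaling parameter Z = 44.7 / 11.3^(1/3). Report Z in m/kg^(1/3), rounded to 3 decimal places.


Scaled distance calculation:
W^(1/3) = 11.3^(1/3) = 2.244017
Z = R / W^(1/3) = 44.7 / 2.244017
Z = 19.920 m/kg^(1/3)

19.920


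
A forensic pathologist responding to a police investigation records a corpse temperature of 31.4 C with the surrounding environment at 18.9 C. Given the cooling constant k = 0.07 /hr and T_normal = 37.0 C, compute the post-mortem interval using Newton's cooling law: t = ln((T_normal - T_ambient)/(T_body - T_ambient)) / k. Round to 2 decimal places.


Using Newton's law of cooling:
t = ln((T_normal - T_ambient) / (T_body - T_ambient)) / k
T_normal - T_ambient = 18.1
T_body - T_ambient = 12.5
Ratio = 1.448
ln(ratio) = 0.370183
t = 0.370183 / 0.07 = 5.29 hours

5.29


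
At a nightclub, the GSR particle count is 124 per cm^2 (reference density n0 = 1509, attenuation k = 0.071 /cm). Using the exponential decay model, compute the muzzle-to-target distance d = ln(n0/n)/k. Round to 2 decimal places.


GSR distance calculation:
n0/n = 1509 / 124 = 12.169355
ln(n0/n) = 2.498921
d = 2.498921 / 0.071 = 35.20 cm

35.20


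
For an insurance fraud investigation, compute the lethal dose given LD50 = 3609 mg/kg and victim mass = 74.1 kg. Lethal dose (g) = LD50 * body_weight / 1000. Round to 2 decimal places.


Lethal dose calculation:
Lethal dose = LD50 * body_weight / 1000
= 3609 * 74.1 / 1000
= 267426.9 / 1000
= 267.43 g

267.43


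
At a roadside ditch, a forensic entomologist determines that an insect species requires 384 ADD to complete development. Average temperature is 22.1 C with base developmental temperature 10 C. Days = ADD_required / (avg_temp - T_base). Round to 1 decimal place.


Insect development time:
Effective temperature = avg_temp - T_base = 22.1 - 10 = 12.1 C
Days = ADD / effective_temp = 384 / 12.1 = 31.7 days

31.7


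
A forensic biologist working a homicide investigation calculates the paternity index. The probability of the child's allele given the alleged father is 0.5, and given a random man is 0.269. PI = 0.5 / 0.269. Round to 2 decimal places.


Paternity Index calculation:
PI = P(allele|father) / P(allele|random)
PI = 0.5 / 0.269
PI = 1.86

1.86


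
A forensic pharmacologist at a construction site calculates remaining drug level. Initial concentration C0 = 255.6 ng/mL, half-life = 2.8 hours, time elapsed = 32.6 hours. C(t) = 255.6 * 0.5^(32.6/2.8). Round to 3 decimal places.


Drug concentration decay:
Number of half-lives = t / t_half = 32.6 / 2.8 = 11.642857
Decay factor = 0.5^11.642857 = 0.00031272
C(t) = 255.6 * 0.00031272 = 0.080 ng/mL

0.080


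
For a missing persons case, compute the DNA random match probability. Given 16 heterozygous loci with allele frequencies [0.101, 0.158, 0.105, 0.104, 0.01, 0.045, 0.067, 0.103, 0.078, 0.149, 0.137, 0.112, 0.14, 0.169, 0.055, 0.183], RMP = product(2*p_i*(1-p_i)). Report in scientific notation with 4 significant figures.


Computing RMP for 16 loci:
Locus 1: 2 * 0.101 * 0.899 = 0.181598
Locus 2: 2 * 0.158 * 0.842 = 0.266072
Locus 3: 2 * 0.105 * 0.895 = 0.18795
Locus 4: 2 * 0.104 * 0.896 = 0.186368
Locus 5: 2 * 0.01 * 0.99 = 0.0198
Locus 6: 2 * 0.045 * 0.955 = 0.08595
Locus 7: 2 * 0.067 * 0.933 = 0.125022
Locus 8: 2 * 0.103 * 0.897 = 0.184782
Locus 9: 2 * 0.078 * 0.922 = 0.143832
Locus 10: 2 * 0.149 * 0.851 = 0.253598
Locus 11: 2 * 0.137 * 0.863 = 0.236462
Locus 12: 2 * 0.112 * 0.888 = 0.198912
Locus 13: 2 * 0.14 * 0.86 = 0.2408
Locus 14: 2 * 0.169 * 0.831 = 0.280878
Locus 15: 2 * 0.055 * 0.945 = 0.10395
Locus 16: 2 * 0.183 * 0.817 = 0.299022
RMP = 2.400e-13

2.400e-13


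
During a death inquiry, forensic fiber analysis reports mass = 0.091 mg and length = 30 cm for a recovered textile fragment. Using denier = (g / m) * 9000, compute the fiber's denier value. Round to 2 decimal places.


Denier calculation:
Mass in grams = 0.091 mg / 1000 = 0.000091 g
Length in meters = 30 cm / 100 = 0.3 m
Linear density = mass / length = 0.000091 / 0.3 = 0.00030333 g/m
Denier = (g/m) * 9000 = 0.00030333 * 9000 = 2.73

2.73


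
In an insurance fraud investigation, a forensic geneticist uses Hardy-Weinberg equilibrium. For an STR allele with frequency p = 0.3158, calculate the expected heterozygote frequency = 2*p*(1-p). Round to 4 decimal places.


Hardy-Weinberg heterozygote frequency:
q = 1 - p = 1 - 0.3158 = 0.6842
2pq = 2 * 0.3158 * 0.6842 = 0.4321

0.4321


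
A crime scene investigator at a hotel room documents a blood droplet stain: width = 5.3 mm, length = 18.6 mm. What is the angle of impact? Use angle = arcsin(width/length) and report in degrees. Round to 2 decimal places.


Blood spatter impact angle calculation:
width / length = 5.3 / 18.6 = 0.284946
angle = arcsin(0.284946)
angle = 16.56 degrees

16.56


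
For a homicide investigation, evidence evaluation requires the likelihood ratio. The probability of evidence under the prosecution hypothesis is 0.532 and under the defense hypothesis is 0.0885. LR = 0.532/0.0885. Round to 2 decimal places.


Likelihood ratio calculation:
LR = P(E|Hp) / P(E|Hd)
LR = 0.532 / 0.0885
LR = 6.01

6.01


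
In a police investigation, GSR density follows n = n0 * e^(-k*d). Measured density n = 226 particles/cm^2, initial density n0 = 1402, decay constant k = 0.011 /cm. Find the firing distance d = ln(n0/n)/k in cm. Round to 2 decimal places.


GSR distance calculation:
n0/n = 1402 / 226 = 6.20354
ln(n0/n) = 1.82512
d = 1.82512 / 0.011 = 165.92 cm

165.92


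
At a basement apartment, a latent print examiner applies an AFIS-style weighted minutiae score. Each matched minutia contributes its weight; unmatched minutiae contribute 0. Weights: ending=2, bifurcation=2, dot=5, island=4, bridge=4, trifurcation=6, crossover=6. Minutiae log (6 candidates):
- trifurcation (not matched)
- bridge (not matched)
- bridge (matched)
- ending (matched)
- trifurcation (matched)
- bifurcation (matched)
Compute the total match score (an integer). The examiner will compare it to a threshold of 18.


Weighted minutiae match score:
  trifurcation: not matched, +0
  bridge: not matched, +0
  bridge: matched, +4 (running total 4)
  ending: matched, +2 (running total 6)
  trifurcation: matched, +6 (running total 12)
  bifurcation: matched, +2 (running total 14)
Total score = 14
Threshold = 18; verdict = inconclusive

14


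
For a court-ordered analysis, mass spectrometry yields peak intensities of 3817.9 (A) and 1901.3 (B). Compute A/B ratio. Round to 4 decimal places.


Spectral peak ratio:
Peak A = 3817.9 counts
Peak B = 1901.3 counts
Ratio = 3817.9 / 1901.3 = 2.0080

2.0080


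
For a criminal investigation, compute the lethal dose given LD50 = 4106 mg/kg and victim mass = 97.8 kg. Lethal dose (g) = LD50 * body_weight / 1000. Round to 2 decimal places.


Lethal dose calculation:
Lethal dose = LD50 * body_weight / 1000
= 4106 * 97.8 / 1000
= 401566.8 / 1000
= 401.57 g

401.57


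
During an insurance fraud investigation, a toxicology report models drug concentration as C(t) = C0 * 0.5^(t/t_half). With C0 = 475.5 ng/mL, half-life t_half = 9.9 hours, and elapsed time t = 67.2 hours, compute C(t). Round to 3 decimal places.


Drug concentration decay:
Number of half-lives = t / t_half = 67.2 / 9.9 = 6.787879
Decay factor = 0.5^6.787879 = 0.00904992
C(t) = 475.5 * 0.00904992 = 4.303 ng/mL

4.303


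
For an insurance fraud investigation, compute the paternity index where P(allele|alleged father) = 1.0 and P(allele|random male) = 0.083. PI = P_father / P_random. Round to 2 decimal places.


Paternity Index calculation:
PI = P(allele|father) / P(allele|random)
PI = 1.0 / 0.083
PI = 12.05

12.05


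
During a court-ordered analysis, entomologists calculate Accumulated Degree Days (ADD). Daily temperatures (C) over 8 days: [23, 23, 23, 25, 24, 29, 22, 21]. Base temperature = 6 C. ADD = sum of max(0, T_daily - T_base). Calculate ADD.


Computing ADD day by day:
Day 1: max(0, 23 - 6) = 17
Day 2: max(0, 23 - 6) = 17
Day 3: max(0, 23 - 6) = 17
Day 4: max(0, 25 - 6) = 19
Day 5: max(0, 24 - 6) = 18
Day 6: max(0, 29 - 6) = 23
Day 7: max(0, 22 - 6) = 16
Day 8: max(0, 21 - 6) = 15
Total ADD = 142

142


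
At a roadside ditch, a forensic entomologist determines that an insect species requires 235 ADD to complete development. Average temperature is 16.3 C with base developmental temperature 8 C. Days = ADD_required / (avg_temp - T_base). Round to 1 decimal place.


Insect development time:
Effective temperature = avg_temp - T_base = 16.3 - 8 = 8.3 C
Days = ADD / effective_temp = 235 / 8.3 = 28.3 days

28.3


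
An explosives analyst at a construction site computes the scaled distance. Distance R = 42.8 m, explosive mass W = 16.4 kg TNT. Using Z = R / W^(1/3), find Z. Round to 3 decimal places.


Scaled distance calculation:
W^(1/3) = 16.4^(1/3) = 2.540668
Z = R / W^(1/3) = 42.8 / 2.540668
Z = 16.846 m/kg^(1/3)

16.846


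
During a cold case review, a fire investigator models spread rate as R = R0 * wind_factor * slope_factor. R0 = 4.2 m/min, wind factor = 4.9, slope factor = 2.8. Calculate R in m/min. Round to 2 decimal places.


Fire spread rate calculation:
R = R0 * wind_factor * slope_factor
= 4.2 * 4.9 * 2.8
= 20.58 * 2.8
= 57.62 m/min

57.62


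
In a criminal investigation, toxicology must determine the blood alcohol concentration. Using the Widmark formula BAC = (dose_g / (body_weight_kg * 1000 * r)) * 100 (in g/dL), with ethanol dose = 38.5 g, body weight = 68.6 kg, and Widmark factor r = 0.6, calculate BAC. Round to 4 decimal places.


Applying the Widmark formula:
BAC = (dose_g / (body_wt * 1000 * r)) * 100
Denominator = 68.6 * 1000 * 0.6 = 41160
BAC = (38.5 / 41160) * 100
BAC = 0.0935 g/dL

0.0935


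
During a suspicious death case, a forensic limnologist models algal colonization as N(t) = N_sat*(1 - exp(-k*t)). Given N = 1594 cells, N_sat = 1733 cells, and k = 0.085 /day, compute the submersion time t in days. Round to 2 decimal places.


PMSI from diatom colonization curve:
N / N_sat = 1594 / 1733 = 0.919792
1 - N/N_sat = 0.080208
ln(1 - N/N_sat) = -2.523132
t = -ln(1 - N/N_sat) / k = -(-2.523132) / 0.085 = 29.68 days

29.68


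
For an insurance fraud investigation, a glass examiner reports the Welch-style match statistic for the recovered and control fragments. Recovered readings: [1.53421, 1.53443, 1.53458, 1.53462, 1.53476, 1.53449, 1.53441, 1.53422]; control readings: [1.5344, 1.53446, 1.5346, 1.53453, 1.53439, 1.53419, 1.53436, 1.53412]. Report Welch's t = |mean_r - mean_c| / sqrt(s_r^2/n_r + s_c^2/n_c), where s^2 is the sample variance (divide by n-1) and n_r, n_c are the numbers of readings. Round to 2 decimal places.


Welch's t-criterion for glass RI comparison:
Recovered mean = sum / n_r = 12.27572 / 8 = 1.534465
Control mean = sum / n_c = 12.27505 / 8 = 1.5343813
Recovered sample variance s_r^2 = 3.63143e-08
Control sample variance s_c^2 = 2.59839e-08
Welch SE (unpooled) = sqrt(s_r^2/n_r + s_c^2/n_c) = sqrt(4.53929e-09 + 3.24799e-09) = sqrt(7.78728e-09) = 8.82456e-05
|mean_r - mean_c| = 8.375e-05
t = 8.375e-05 / 8.82456e-05 = 0.95

0.95


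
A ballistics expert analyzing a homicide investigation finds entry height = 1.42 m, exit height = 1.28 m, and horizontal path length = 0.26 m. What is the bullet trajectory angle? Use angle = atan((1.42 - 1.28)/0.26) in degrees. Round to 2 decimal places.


Bullet trajectory angle:
Height difference = 1.42 - 1.28 = 0.14 m
angle = atan(0.14 / 0.26)
angle = atan(0.538462)
angle = 28.30 degrees

28.30


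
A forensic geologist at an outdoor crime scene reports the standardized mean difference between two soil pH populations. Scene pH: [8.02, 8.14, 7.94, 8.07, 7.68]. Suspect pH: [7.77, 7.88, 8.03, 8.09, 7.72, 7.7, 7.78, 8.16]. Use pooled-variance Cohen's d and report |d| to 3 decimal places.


Pooled-variance Cohen's d for soil pH comparison:
Scene mean = 39.85 / 5 = 7.97
Suspect mean = 63.13 / 8 = 7.89125
Scene sample variance s_s^2 = 0.0316
Suspect sample variance s_c^2 = 0.032012
Pooled variance = ((n_s-1)*s_s^2 + (n_c-1)*s_c^2) / (n_s + n_c - 2) = 0.031863
Pooled SD = sqrt(0.031863) = 0.178502
Mean difference = 0.07875
|d| = |0.07875| / 0.178502 = 0.441

0.441


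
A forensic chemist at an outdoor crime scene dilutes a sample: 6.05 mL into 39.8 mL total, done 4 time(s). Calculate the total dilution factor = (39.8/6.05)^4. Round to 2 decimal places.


Dilution factor calculation:
Single dilution = V_total / V_sample = 39.8 / 6.05 ≈ 6.578512
Number of dilutions = 4
Total DF = (39.8 / 6.05)^4 (full precision, rounded at the end) = 1872.88

1872.88


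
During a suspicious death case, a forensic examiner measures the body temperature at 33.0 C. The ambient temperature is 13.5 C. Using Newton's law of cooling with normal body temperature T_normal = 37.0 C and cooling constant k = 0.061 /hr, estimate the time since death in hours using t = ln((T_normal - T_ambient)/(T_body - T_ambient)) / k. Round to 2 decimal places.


Using Newton's law of cooling:
t = ln((T_normal - T_ambient) / (T_body - T_ambient)) / k
T_normal - T_ambient = 23.5
T_body - T_ambient = 19.5
Ratio = 1.205128
ln(ratio) = 0.186586
t = 0.186586 / 0.061 = 3.06 hours

3.06


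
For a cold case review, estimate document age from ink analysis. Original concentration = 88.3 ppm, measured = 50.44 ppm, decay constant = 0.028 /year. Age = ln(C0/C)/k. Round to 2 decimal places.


Document age estimation:
C0/C = 88.3 / 50.44 = 1.750595
ln(C0/C) = 0.559956
t = 0.559956 / 0.028 = 20.00 years

20.00


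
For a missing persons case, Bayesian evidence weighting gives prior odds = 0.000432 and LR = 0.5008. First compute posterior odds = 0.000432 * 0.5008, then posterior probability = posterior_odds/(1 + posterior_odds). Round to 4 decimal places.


Bayesian evidence evaluation:
Posterior odds = prior_odds * LR = 0.000432 * 0.5008 = 0.0002163456
Posterior probability = posterior_odds / (1 + posterior_odds)
= 0.0002163456 / (1 + 0.0002163456)
= 0.0002163456 / 1.0002163456
= 0.0002

0.0002


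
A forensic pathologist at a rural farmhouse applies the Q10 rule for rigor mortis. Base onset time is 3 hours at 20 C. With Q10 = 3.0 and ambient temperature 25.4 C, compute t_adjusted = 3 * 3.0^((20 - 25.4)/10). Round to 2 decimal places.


Rigor mortis time adjustment:
Exponent = (T_ref - T_actual) / 10 = (20 - 25.4) / 10 = -0.54
Q10 factor = 3.0^-0.54 = 0.55253
t_adjusted = 3 * 0.55253 = 1.66 hours

1.66


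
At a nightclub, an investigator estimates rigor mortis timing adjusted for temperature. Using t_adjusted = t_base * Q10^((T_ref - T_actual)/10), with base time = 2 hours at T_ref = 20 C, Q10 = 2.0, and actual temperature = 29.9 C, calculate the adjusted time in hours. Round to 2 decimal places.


Rigor mortis time adjustment:
Exponent = (T_ref - T_actual) / 10 = (20 - 29.9) / 10 = -0.99
Q10 factor = 2.0^-0.99 = 0.50348
t_adjusted = 2 * 0.50348 = 1.01 hours

1.01


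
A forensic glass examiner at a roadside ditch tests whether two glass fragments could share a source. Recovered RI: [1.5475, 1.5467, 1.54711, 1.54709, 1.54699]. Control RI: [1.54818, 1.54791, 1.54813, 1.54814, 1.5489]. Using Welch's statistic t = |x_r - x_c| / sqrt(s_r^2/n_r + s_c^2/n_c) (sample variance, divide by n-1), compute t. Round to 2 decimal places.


Welch's t-criterion for glass RI comparison:
Recovered mean = sum / n_r = 7.73539 / 5 = 1.547078
Control mean = sum / n_c = 7.74126 / 5 = 1.548252
Recovered sample variance s_r^2 = 8.247e-08
Control sample variance s_c^2 = 1.4237e-07
Welch SE (unpooled) = sqrt(s_r^2/n_r + s_c^2/n_c) = sqrt(1.6494e-08 + 2.8474e-08) = sqrt(4.4968e-08) = 0.000212057
|mean_r - mean_c| = 0.001174
t = 0.001174 / 0.000212057 = 5.54

5.54


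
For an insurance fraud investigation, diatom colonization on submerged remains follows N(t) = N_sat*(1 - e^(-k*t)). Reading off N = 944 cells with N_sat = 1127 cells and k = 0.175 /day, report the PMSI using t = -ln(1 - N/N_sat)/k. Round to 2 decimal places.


PMSI from diatom colonization curve:
N / N_sat = 944 / 1127 = 0.837622
1 - N/N_sat = 0.162378
ln(1 - N/N_sat) = -1.817828
t = -ln(1 - N/N_sat) / k = -(-1.817828) / 0.175 = 10.39 days

10.39


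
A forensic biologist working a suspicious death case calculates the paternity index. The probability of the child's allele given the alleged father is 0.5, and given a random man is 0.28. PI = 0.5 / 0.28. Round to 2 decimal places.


Paternity Index calculation:
PI = P(allele|father) / P(allele|random)
PI = 0.5 / 0.28
PI = 1.79

1.79
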